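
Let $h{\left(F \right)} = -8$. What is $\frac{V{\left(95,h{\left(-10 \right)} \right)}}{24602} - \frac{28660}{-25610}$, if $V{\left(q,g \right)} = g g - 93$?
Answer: $\frac{70435063}{63005722} \approx 1.1179$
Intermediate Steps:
$V{\left(q,g \right)} = -93 + g^{2}$ ($V{\left(q,g \right)} = g^{2} - 93 = -93 + g^{2}$)
$\frac{V{\left(95,h{\left(-10 \right)} \right)}}{24602} - \frac{28660}{-25610} = \frac{-93 + \left(-8\right)^{2}}{24602} - \frac{28660}{-25610} = \left(-93 + 64\right) \frac{1}{24602} - - \frac{2866}{2561} = \left(-29\right) \frac{1}{24602} + \frac{2866}{2561} = - \frac{29}{24602} + \frac{2866}{2561} = \frac{70435063}{63005722}$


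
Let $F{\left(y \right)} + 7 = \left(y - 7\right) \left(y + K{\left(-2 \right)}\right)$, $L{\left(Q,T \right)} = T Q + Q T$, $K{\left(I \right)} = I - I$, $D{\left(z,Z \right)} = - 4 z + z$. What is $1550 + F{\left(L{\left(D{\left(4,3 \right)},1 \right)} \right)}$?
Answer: $2287$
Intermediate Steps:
$D{\left(z,Z \right)} = - 3 z$
$K{\left(I \right)} = 0$
$L{\left(Q,T \right)} = 2 Q T$ ($L{\left(Q,T \right)} = Q T + Q T = 2 Q T$)
$F{\left(y \right)} = -7 + y \left(-7 + y\right)$ ($F{\left(y \right)} = -7 + \left(y - 7\right) \left(y + 0\right) = -7 + \left(-7 + y\right) y = -7 + y \left(-7 + y\right)$)
$1550 + F{\left(L{\left(D{\left(4,3 \right)},1 \right)} \right)} = 1550 - \left(7 - 576 + 7 \cdot 2 \left(\left(-3\right) 4\right) 1\right) = 1550 - \left(7 - 576 + 7 \cdot 2 \left(-12\right) 1\right) = 1550 - \left(-161 - 576\right) = 1550 + \left(-7 + 576 + 168\right) = 1550 + 737 = 2287$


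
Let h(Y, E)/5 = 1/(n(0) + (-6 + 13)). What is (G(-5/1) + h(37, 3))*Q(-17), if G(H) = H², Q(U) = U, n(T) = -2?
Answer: -442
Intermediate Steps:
h(Y, E) = 1 (h(Y, E) = 5/(-2 + (-6 + 13)) = 5/(-2 + 7) = 5/5 = 5*(⅕) = 1)
(G(-5/1) + h(37, 3))*Q(-17) = ((-5/1)² + 1)*(-17) = ((-5*1)² + 1)*(-17) = ((-5)² + 1)*(-17) = (25 + 1)*(-17) = 26*(-17) = -442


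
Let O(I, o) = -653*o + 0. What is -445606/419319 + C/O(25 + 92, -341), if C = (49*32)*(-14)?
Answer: -108429315526/93371019687 ≈ -1.1613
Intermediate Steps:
O(I, o) = -653*o
C = -21952 (C = 1568*(-14) = -21952)
-445606/419319 + C/O(25 + 92, -341) = -445606/419319 - 21952/((-653*(-341))) = -445606*1/419319 - 21952/222673 = -445606/419319 - 21952*1/222673 = -445606/419319 - 21952/222673 = -108429315526/93371019687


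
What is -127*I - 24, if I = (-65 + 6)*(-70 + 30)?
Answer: -299744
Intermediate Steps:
I = 2360 (I = -59*(-40) = 2360)
-127*I - 24 = -127*2360 - 24 = -299720 - 24 = -299744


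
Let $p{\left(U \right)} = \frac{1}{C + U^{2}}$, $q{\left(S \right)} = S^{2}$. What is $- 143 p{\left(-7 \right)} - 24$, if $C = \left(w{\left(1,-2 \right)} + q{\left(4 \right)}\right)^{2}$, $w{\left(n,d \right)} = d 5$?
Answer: $- \frac{2183}{85} \approx -25.682$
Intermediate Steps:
$w{\left(n,d \right)} = 5 d$
$C = 36$ ($C = \left(5 \left(-2\right) + 4^{2}\right)^{2} = \left(-10 + 16\right)^{2} = 6^{2} = 36$)
$p{\left(U \right)} = \frac{1}{36 + U^{2}}$
$- 143 p{\left(-7 \right)} - 24 = - \frac{143}{36 + \left(-7\right)^{2}} - 24 = - \frac{143}{36 + 49} - 24 = - \frac{143}{85} - 24 = - \frac{2183}{85}$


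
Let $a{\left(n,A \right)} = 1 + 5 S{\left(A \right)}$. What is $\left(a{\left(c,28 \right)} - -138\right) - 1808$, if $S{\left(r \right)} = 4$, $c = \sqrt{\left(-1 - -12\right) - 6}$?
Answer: $-1649$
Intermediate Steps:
$c = \sqrt{5}$ ($c = \sqrt{\left(-1 + 12\right) - 6} = \sqrt{11 - 6} = \sqrt{5} \approx 2.2361$)
$a{\left(n,A \right)} = 21$ ($a{\left(n,A \right)} = 1 + 5 \cdot 4 = 1 + 20 = 21$)
$\left(a{\left(c,28 \right)} - -138\right) - 1808 = \left(21 - -138\right) - 1808 = \left(21 + 138\right) - 1808 = 159 - 1808 = -1649$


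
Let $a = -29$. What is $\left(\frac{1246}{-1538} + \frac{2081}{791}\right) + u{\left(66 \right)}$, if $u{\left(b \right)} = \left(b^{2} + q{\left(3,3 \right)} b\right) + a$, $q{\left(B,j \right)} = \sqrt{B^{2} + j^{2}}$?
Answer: $\frac{2633130729}{608279} + 198 \sqrt{2} \approx 4608.8$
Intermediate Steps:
$u{\left(b \right)} = -29 + b^{2} + 3 b \sqrt{2}$ ($u{\left(b \right)} = \left(b^{2} + \sqrt{3^{2} + 3^{2}} b\right) - 29 = \left(b^{2} + \sqrt{9 + 9} b\right) - 29 = \left(b^{2} + \sqrt{18} b\right) - 29 = \left(b^{2} + 3 \sqrt{2} b\right) - 29 = \left(b^{2} + 3 b \sqrt{2}\right) - 29 = -29 + b^{2} + 3 b \sqrt{2}$)
$\left(\frac{1246}{-1538} + \frac{2081}{791}\right) + u{\left(66 \right)} = \left(\frac{1246}{-1538} + \frac{2081}{791}\right) + \left(-29 + 66^{2} + 3 \cdot 66 \sqrt{2}\right) = \left(1246 \left(- \frac{1}{1538}\right) + 2081 \cdot \frac{1}{791}\right) + \left(-29 + 4356 + 198 \sqrt{2}\right) = \left(- \frac{623}{769} + \frac{2081}{791}\right) + \left(4327 + 198 \sqrt{2}\right) = \frac{1107496}{608279} + \left(4327 + 198 \sqrt{2}\right) = \frac{2633130729}{608279} + 198 \sqrt{2}$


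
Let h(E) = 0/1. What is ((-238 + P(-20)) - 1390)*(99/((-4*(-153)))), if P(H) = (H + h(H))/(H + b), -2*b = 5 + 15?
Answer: -26851/102 ≈ -263.25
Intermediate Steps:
h(E) = 0 (h(E) = 0*1 = 0)
b = -10 (b = -(5 + 15)/2 = -½*20 = -10)
P(H) = H/(-10 + H) (P(H) = (H + 0)/(H - 10) = H/(-10 + H))
((-238 + P(-20)) - 1390)*(99/((-4*(-153)))) = ((-238 - 20/(-10 - 20)) - 1390)*(99/((-4*(-153)))) = ((-238 - 20/(-30)) - 1390)*(99/612) = ((-238 - 20*(-1/30)) - 1390)*(99*(1/612)) = ((-238 + ⅔) - 1390)*(11/68) = (-712/3 - 1390)*(11/68) = -4882/3*11/68 = -26851/102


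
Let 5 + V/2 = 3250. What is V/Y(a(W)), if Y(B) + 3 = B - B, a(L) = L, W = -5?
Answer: -6490/3 ≈ -2163.3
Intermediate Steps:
Y(B) = -3 (Y(B) = -3 + (B - B) = -3 + 0 = -3)
V = 6490 (V = -10 + 2*3250 = -10 + 6500 = 6490)
V/Y(a(W)) = 6490/(-3) = 6490*(-1/3) = -6490/3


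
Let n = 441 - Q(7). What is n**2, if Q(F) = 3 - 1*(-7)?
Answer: 185761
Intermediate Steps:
Q(F) = 10 (Q(F) = 3 + 7 = 10)
n = 431 (n = 441 - 1*10 = 441 - 10 = 431)
n**2 = 431**2 = 185761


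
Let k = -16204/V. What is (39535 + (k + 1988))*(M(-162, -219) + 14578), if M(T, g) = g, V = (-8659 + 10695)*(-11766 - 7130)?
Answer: 5734566401634757/9618064 ≈ 5.9623e+8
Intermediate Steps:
V = -38472256 (V = 2036*(-18896) = -38472256)
k = 4051/9618064 (k = -16204/(-38472256) = -16204*(-1/38472256) = 4051/9618064 ≈ 0.00042119)
(39535 + (k + 1988))*(M(-162, -219) + 14578) = (39535 + (4051/9618064 + 1988))*(-219 + 14578) = (39535 + 19120715283/9618064)*14359 = (399370875523/9618064)*14359 = 5734566401634757/9618064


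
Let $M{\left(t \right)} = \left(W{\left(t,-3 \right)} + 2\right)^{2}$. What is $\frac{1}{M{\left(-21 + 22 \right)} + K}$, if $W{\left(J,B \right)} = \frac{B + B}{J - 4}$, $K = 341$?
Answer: $\frac{1}{357} \approx 0.0028011$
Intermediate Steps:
$W{\left(J,B \right)} = \frac{2 B}{-4 + J}$
$M{\left(t \right)} = \left(2 - \frac{6}{-4 + t}\right)^{2}$ ($M{\left(t \right)} = \left(2 \left(-3\right) \frac{1}{-4 + t} + 2\right)^{2} = \left(- \frac{6}{-4 + t} + 2\right)^{2} = \left(2 - \frac{6}{-4 + t}\right)^{2}$)
$\frac{1}{M{\left(-21 + 22 \right)} + K} = \frac{1}{\frac{4 \left(-7 + \left(-21 + 22\right)\right)^{2}}{\left(-4 + \left(-21 + 22\right)\right)^{2}} + 341} = \frac{1}{\frac{4 \left(-7 + 1\right)^{2}}{\left(-4 + 1\right)^{2}} + 341} = \frac{1}{\frac{4 \left(-6\right)^{2}}{9} + 341} = \frac{1}{4 \cdot 36 \cdot \frac{1}{9} + 341} = \frac{1}{16 + 341} = \frac{1}{357}$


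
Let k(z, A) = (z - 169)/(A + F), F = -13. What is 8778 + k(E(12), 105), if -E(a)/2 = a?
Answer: 807383/92 ≈ 8775.9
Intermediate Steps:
E(a) = -2*a
k(z, A) = (-169 + z)/(-13 + A) (k(z, A) = (z - 169)/(A - 13) = (-169 + z)/(-13 + A))
8778 + k(E(12), 105) = 8778 + (-169 - 2*12)/(-13 + 105) = 8778 + (-169 - 24)/92 = 8778 + (1/92)*(-193) = 8778 - 193/92 = 807383/92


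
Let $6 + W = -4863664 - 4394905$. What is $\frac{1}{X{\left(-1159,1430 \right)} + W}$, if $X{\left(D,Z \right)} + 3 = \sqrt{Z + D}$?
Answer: $- \frac{9258578}{85721266581813} - \frac{\sqrt{271}}{85721266581813} \approx -1.0801 \cdot 10^{-7}$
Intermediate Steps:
$X{\left(D,Z \right)} = -3 + \sqrt{D + Z}$ ($X{\left(D,Z \right)} = -3 + \sqrt{Z + D} = -3 + \sqrt{D + Z}$)
$W = -9258575$ ($W = -6 - 9258569 = -9258575$)
$\frac{1}{X{\left(-1159,1430 \right)} + W} = \frac{1}{\left(-3 + \sqrt{-1159 + 1430}\right) - 9258575} = \frac{1}{\left(-3 + \sqrt{271}\right) - 9258575} = \frac{1}{-9258578 + \sqrt{271}}$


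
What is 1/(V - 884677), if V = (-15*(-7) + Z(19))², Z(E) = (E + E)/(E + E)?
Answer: -1/873441 ≈ -1.1449e-6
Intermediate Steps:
Z(E) = 1 (Z(E) = (2*E)/((2*E)) = (2*E)*(1/(2*E)) = 1)
V = 11236 (V = (-15*(-7) + 1)² = (105 + 1)² = 106² = 11236)
1/(V - 884677) = 1/(11236 - 884677) = 1/(-873441) = -1/873441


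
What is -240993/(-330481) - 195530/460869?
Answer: 46447252987/152308447989 ≈ 0.30496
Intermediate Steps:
-240993/(-330481) - 195530/460869 = -240993*(-1/330481) - 195530*1/460869 = 240993/330481 - 195530/460869 = 46447252987/152308447989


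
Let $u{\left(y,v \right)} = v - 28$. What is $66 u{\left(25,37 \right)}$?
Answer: $594$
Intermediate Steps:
$u{\left(y,v \right)} = -28 + v$ ($u{\left(y,v \right)} = v - 28 = -28 + v$)
$66 u{\left(25,37 \right)} = 66 \left(-28 + 37\right) = 66 \cdot 9 = 594$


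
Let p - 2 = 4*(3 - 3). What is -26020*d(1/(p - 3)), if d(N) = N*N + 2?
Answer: -78060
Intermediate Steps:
p = 2 (p = 2 + 4*(3 - 3) = 2 + 4*0 = 2 + 0 = 2)
d(N) = 2 + N² (d(N) = N² + 2 = 2 + N²)
-26020*d(1/(p - 3)) = -26020*(2 + (1/(2 - 3))²) = -26020*(2 + (1/(-1))²) = -26020*(2 + (-1)²) = -26020*(2 + 1) = -26020*3 = -78060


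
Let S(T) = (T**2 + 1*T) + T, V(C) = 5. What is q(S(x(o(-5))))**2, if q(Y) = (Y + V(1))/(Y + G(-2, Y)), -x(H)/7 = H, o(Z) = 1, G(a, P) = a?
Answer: 1600/1089 ≈ 1.4692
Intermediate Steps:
x(H) = -7*H
S(T) = T**2 + 2*T (S(T) = (T**2 + T) + T = (T + T**2) + T = T**2 + 2*T)
q(Y) = (5 + Y)/(-2 + Y) (q(Y) = (Y + 5)/(Y - 2) = (5 + Y)/(-2 + Y))
q(S(x(o(-5))))**2 = ((5 + (-7*1)*(2 - 7*1))/(-2 + (-7*1)*(2 - 7*1)))**2 = ((5 - 7*(2 - 7))/(-2 - 7*(2 - 7)))**2 = ((5 - 7*(-5))/(-2 - 7*(-5)))**2 = ((5 + 35)/(-2 + 35))**2 = (40/33)**2 = 1600/1089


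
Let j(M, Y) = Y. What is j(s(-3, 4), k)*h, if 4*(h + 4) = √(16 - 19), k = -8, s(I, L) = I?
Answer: 32 - 2*I*√3 ≈ 32.0 - 3.4641*I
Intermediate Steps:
h = -4 + I*√3/4 (h = -4 + √(16 - 19)/4 = -4 + √(-3)/4 = -4 + (I*√3)/4 = -4 + I*√3/4 ≈ -4.0 + 0.43301*I)
j(s(-3, 4), k)*h = -8*(-4 + I*√3/4) = 32 - 2*I*√3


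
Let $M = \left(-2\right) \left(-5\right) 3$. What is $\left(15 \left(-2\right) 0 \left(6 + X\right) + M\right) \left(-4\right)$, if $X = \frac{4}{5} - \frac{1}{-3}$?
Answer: $-120$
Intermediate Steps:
$X = \frac{17}{15}$ ($X = 4 \cdot \frac{1}{5} - - \frac{1}{3} = \frac{4}{5} + \frac{1}{3} = \frac{17}{15} \approx 1.1333$)
$M = 30$ ($M = 10 \cdot 3 = 30$)
$\left(15 \left(-2\right) 0 \left(6 + X\right) + M\right) \left(-4\right) = \left(15 \left(-2\right) 0 \left(6 + \frac{17}{15}\right) + 30\right) \left(-4\right) = \left(- 30 \cdot 0 \cdot \frac{107}{15} + 30\right) \left(-4\right) = \left(\left(-30\right) 0 + 30\right) \left(-4\right) = \left(0 + 30\right) \left(-4\right) = 30 \left(-4\right) = -120$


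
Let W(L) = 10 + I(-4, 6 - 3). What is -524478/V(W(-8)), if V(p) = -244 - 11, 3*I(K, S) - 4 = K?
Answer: 174826/85 ≈ 2056.8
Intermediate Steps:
I(K, S) = 4/3 + K/3
W(L) = 10 (W(L) = 10 + (4/3 + (⅓)*(-4)) = 10 + (4/3 - 4/3) = 10 + 0 = 10)
V(p) = -255
-524478/V(W(-8)) = -524478/(-255) = -524478*(-1/255) = 174826/85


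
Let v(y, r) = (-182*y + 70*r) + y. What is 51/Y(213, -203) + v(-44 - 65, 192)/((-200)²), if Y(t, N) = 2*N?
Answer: 5713307/8120000 ≈ 0.70361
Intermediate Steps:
v(y, r) = -181*y + 70*r
51/Y(213, -203) + v(-44 - 65, 192)/((-200)²) = 51/((2*(-203))) + (-181*(-44 - 65) + 70*192)/((-200)²) = 51/(-406) + (-181*(-109) + 13440)/40000 = 51*(-1/406) + (19729 + 13440)*(1/40000) = -51/406 + 33169*(1/40000) = -51/406 + 33169/40000 = 5713307/8120000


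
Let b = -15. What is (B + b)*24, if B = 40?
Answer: 600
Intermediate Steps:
(B + b)*24 = (40 - 15)*24 = 25*24 = 600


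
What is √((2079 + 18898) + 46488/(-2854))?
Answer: √42682904245/1427 ≈ 144.78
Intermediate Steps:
√((2079 + 18898) + 46488/(-2854)) = √(20977 + 46488*(-1/2854)) = √(20977 - 23244/1427) = √(29910935/1427) = √42682904245/1427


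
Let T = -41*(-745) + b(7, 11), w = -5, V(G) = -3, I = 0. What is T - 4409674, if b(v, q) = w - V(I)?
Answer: -4379131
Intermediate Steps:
b(v, q) = -2 (b(v, q) = -5 - 1*(-3) = -5 + 3 = -2)
T = 30543 (T = -41*(-745) - 2 = 30545 - 2 = 30543)
T - 4409674 = 30543 - 4409674 = -4379131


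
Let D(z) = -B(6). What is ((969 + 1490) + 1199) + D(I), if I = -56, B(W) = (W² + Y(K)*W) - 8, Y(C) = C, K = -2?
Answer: 3642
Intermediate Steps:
B(W) = -8 + W² - 2*W (B(W) = (W² - 2*W) - 8 = -8 + W² - 2*W)
D(z) = -16 (D(z) = -(-8 + 6² - 2*6) = -(-8 + 36 - 12) = -1*16 = -16)
((969 + 1490) + 1199) + D(I) = ((969 + 1490) + 1199) - 16 = (2459 + 1199) - 16 = 3658 - 16 = 3642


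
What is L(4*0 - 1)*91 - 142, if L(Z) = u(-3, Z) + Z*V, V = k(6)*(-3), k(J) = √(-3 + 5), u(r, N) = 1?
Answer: -51 + 273*√2 ≈ 335.08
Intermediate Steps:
k(J) = √2
V = -3*√2 (V = √2*(-3) = -3*√2 ≈ -4.2426)
L(Z) = 1 - 3*Z*√2 (L(Z) = 1 + Z*(-3*√2) = 1 - 3*Z*√2)
L(4*0 - 1)*91 - 142 = (1 - 3*(4*0 - 1)*√2)*91 - 142 = (1 - 3*(0 - 1)*√2)*91 - 142 = (1 - 3*(-1)*√2)*91 - 142 = (1 + 3*√2)*91 - 142 = (91 + 273*√2) - 142 = -51 + 273*√2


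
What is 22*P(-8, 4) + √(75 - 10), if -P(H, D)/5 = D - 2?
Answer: -220 + √65 ≈ -211.94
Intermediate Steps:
P(H, D) = 10 - 5*D (P(H, D) = -5*(D - 2) = -5*(-2 + D) = 10 - 5*D)
22*P(-8, 4) + √(75 - 10) = 22*(10 - 5*4) + √(75 - 10) = 22*(10 - 20) + √65 = 22*(-10) + √65 = -220 + √65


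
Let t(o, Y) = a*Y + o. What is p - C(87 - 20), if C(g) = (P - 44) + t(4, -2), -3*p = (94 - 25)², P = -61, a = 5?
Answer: -1476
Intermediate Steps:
t(o, Y) = o + 5*Y (t(o, Y) = 5*Y + o = o + 5*Y)
p = -1587 (p = -(94 - 25)²/3 = -⅓*69² = -⅓*4761 = -1587)
C(g) = -111 (C(g) = (-61 - 44) + (4 + 5*(-2)) = -105 + (4 - 10) = -105 - 6 = -111)
p - C(87 - 20) = -1587 - 1*(-111) = -1587 + 111 = -1476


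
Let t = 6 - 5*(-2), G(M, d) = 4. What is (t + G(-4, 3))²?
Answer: 400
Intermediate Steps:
t = 16 (t = 6 + 10 = 16)
(t + G(-4, 3))² = (16 + 4)² = 20² = 400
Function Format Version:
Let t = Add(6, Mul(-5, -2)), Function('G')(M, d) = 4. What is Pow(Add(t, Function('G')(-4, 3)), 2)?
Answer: 400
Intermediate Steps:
t = 16 (t = Add(6, 10) = 16)
Pow(Add(t, Function('G')(-4, 3)), 2) = Pow(Add(16, 4), 2) = Pow(20, 2) = 400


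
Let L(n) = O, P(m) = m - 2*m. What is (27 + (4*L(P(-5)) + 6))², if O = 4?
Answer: 2401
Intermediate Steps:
P(m) = -m
L(n) = 4
(27 + (4*L(P(-5)) + 6))² = (27 + (4*4 + 6))² = (27 + (16 + 6))² = (27 + 22)² = 49² = 2401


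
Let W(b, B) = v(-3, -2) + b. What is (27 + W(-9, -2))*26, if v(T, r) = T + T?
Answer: 312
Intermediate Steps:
v(T, r) = 2*T
W(b, B) = -6 + b (W(b, B) = 2*(-3) + b = -6 + b)
(27 + W(-9, -2))*26 = (27 + (-6 - 9))*26 = (27 - 15)*26 = 12*26 = 312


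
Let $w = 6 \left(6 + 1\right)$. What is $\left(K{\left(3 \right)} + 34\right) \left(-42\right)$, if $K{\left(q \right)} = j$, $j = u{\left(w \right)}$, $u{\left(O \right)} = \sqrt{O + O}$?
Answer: $-1428 - 84 \sqrt{21} \approx -1812.9$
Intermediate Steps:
$w = 42$ ($w = 6 \cdot 7 = 42$)
$u{\left(O \right)} = \sqrt{2} \sqrt{O}$ ($u{\left(O \right)} = \sqrt{2 O} = \sqrt{2} \sqrt{O}$)
$j = 2 \sqrt{21}$ ($j = \sqrt{2} \sqrt{42} = 2 \sqrt{21} \approx 9.1651$)
$K{\left(q \right)} = 2 \sqrt{21}$
$\left(K{\left(3 \right)} + 34\right) \left(-42\right) = \left(2 \sqrt{21} + 34\right) \left(-42\right) = \left(34 + 2 \sqrt{21}\right) \left(-42\right) = -1428 - 84 \sqrt{21}$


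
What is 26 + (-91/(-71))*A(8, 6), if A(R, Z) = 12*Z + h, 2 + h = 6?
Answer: 8762/71 ≈ 123.41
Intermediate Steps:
h = 4 (h = -2 + 6 = 4)
A(R, Z) = 4 + 12*Z (A(R, Z) = 12*Z + 4 = 4 + 12*Z)
26 + (-91/(-71))*A(8, 6) = 26 + (-91/(-71))*(4 + 12*6) = 26 + (-91*(-1/71))*(4 + 72) = 26 + (91/71)*76 = 26 + 6916/71 = 8762/71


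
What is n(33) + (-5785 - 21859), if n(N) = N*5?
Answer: -27479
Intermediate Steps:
n(N) = 5*N
n(33) + (-5785 - 21859) = 5*33 + (-5785 - 21859) = 165 - 27644 = -27479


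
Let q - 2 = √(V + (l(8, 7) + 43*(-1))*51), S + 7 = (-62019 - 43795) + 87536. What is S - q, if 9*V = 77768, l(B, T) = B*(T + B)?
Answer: -18287 - √113111/3 ≈ -18399.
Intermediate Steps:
l(B, T) = B*(B + T)
S = -18285 (S = -7 + ((-62019 - 43795) + 87536) = -7 + (-105814 + 87536) = -7 - 18278 = -18285)
V = 77768/9 (V = (⅑)*77768 = 77768/9 ≈ 8640.9)
q = 2 + √113111/3 (q = 2 + √(77768/9 + (8*(8 + 7) + 43*(-1))*51) = 2 + √(77768/9 + (8*15 - 43)*51) = 2 + √(77768/9 + (120 - 43)*51) = 2 + √(77768/9 + 77*51) = 2 + √(77768/9 + 3927) = 2 + √(113111/9) = 2 + √113111/3 ≈ 114.11)
S - q = -18285 - (2 + √113111/3) = -18285 + (-2 - √113111/3) = -18287 - √113111/3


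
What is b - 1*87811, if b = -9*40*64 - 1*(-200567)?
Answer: 89716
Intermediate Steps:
b = 177527 (b = -360*64 + 200567 = -23040 + 200567 = 177527)
b - 1*87811 = 177527 - 1*87811 = 177527 - 87811 = 89716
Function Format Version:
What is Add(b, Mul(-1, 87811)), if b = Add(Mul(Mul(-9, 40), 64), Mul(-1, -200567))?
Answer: 89716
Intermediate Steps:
b = 177527 (b = Add(Mul(-360, 64), 200567) = Add(-23040, 200567) = 177527)
Add(b, Mul(-1, 87811)) = Add(177527, Mul(-1, 87811)) = Add(177527, -87811) = 89716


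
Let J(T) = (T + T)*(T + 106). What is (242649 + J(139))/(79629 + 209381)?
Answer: 310759/289010 ≈ 1.0753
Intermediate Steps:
J(T) = 2*T*(106 + T) (J(T) = (2*T)*(106 + T) = 2*T*(106 + T))
(242649 + J(139))/(79629 + 209381) = (242649 + 2*139*(106 + 139))/(79629 + 209381) = (242649 + 2*139*245)/289010 = (242649 + 68110)*(1/289010) = 310759*(1/289010) = 310759/289010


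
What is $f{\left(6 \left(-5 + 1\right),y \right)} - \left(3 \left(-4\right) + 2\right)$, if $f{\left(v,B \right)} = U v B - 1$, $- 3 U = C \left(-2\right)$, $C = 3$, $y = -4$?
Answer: $201$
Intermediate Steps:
$U = 2$ ($U = - \frac{3 \left(-2\right)}{3} = \left(- \frac{1}{3}\right) \left(-6\right) = 2$)
$f{\left(v,B \right)} = -1 + 2 B v$ ($f{\left(v,B \right)} = 2 v B - 1 = 2 B v - 1 = -1 + 2 B v$)
$f{\left(6 \left(-5 + 1\right),y \right)} - \left(3 \left(-4\right) + 2\right) = \left(-1 + 2 \left(-4\right) 6 \left(-5 + 1\right)\right) - \left(3 \left(-4\right) + 2\right) = \left(-1 + 2 \left(-4\right) 6 \left(-4\right)\right) - \left(-12 + 2\right) = \left(-1 + 2 \left(-4\right) \left(-24\right)\right) - -10 = \left(-1 + 192\right) + 10 = 191 + 10 = 201$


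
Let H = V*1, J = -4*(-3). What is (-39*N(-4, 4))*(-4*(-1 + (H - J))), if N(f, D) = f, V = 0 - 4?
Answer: 10608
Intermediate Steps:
V = -4
J = 12
H = -4 (H = -4*1 = -4)
(-39*N(-4, 4))*(-4*(-1 + (H - J))) = (-39*(-4))*(-4*(-1 + (-4 - 1*12))) = 156*(-4*(-1 + (-4 - 12))) = 156*(-4*(-1 - 16)) = 156*(-4*(-17)) = 156*68 = 10608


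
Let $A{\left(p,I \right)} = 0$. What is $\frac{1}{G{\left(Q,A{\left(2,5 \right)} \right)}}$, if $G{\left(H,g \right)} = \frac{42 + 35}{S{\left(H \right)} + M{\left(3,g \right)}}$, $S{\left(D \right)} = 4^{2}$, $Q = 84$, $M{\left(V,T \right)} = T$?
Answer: $\frac{16}{77} \approx 0.20779$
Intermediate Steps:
$S{\left(D \right)} = 16$
$G{\left(H,g \right)} = \frac{77}{16 + g}$ ($G{\left(H,g \right)} = \frac{42 + 35}{16 + g} = \frac{77}{16 + g}$)
$\frac{1}{G{\left(Q,A{\left(2,5 \right)} \right)}} = \frac{1}{77 \frac{1}{16 + 0}} = \frac{1}{77 \cdot \frac{1}{16}} = \frac{1}{\frac{77}{16}} = \frac{16}{77}$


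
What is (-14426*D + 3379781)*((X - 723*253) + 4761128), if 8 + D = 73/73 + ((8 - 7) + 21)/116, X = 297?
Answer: 461800861720704/29 ≈ 1.5924e+13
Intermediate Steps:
D = -395/58 (D = -8 + (73/73 + ((8 - 7) + 21)/116) = -8 + (73*(1/73) + (1 + 21)*(1/116)) = -8 + (1 + 22*(1/116)) = -8 + (1 + 11/58) = -8 + 69/58 = -395/58 ≈ -6.8103)
(-14426*D + 3379781)*((X - 723*253) + 4761128) = (-14426*(-395/58) + 3379781)*((297 - 723*253) + 4761128) = (2849135/29 + 3379781)*((297 - 182919) + 4761128) = 100862784*(-182622 + 4761128)/29 = (100862784/29)*4578506 = 461800861720704/29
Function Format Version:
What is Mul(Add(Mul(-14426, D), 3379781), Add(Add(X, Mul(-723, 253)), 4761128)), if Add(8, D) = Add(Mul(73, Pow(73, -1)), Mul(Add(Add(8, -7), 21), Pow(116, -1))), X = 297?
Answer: Rational(461800861720704, 29) ≈ 1.5924e+13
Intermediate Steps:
D = Rational(-395, 58) (D = Add(-8, Add(Mul(73, Pow(73, -1)), Mul(Add(Add(8, -7), 21), Pow(116, -1)))) = Add(-8, Add(Mul(73, Rational(1, 73)), Mul(Add(1, 21), Rational(1, 116)))) = Add(-8, Add(1, Mul(22, Rational(1, 116)))) = Add(-8, Add(1, Rational(11, 58))) = Add(-8, Rational(69, 58)) = Rational(-395, 58) ≈ -6.8103)
Mul(Add(Mul(-14426, D), 3379781), Add(Add(X, Mul(-723, 253)), 4761128)) = Mul(Add(Mul(-14426, Rational(-395, 58)), 3379781), Add(Add(297, Mul(-723, 253)), 4761128)) = Mul(Add(Rational(2849135, 29), 3379781), Add(Add(297, -182919), 4761128)) = Mul(Rational(100862784, 29), Add(-182622, 4761128)) = Mul(Rational(100862784, 29), 4578506) = Rational(461800861720704, 29)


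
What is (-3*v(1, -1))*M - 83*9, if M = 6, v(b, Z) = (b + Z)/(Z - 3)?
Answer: -747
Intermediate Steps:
v(b, Z) = (Z + b)/(-3 + Z)
(-3*v(1, -1))*M - 83*9 = -3*(-1 + 1)/(-3 - 1)*6 - 83*9 = -3*0/(-4)*6 - 747 = -(-3)*0/4*6 - 747 = -3*0*6 - 747 = 0*6 - 747 = 0 - 747 = -747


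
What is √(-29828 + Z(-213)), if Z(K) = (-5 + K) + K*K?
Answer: √15323 ≈ 123.79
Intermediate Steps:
Z(K) = -5 + K + K² (Z(K) = (-5 + K) + K² = -5 + K + K²)
√(-29828 + Z(-213)) = √(-29828 + (-5 - 213 + (-213)²)) = √(-29828 + (-5 - 213 + 45369)) = √(-29828 + 45151) = √15323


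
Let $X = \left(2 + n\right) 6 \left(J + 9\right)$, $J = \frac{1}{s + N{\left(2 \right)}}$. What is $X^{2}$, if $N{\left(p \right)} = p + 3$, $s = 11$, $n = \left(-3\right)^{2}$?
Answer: $\frac{22896225}{64} \approx 3.5775 \cdot 10^{5}$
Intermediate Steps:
$n = 9$
$N{\left(p \right)} = 3 + p$
$J = \frac{1}{16}$ ($J = \frac{1}{11 + \left(3 + 2\right)} = \frac{1}{11 + 5} = \frac{1}{16} \approx 0.0625$)
$X = \frac{4785}{8}$ ($X = \left(2 + 9\right) 6 \left(\frac{1}{16} + 9\right) = 11 \cdot 6 \cdot \frac{145}{16} = 66 \cdot \frac{145}{16} = \frac{4785}{8} \approx 598.13$)
$X^{2} = \left(\frac{4785}{8}\right)^{2} = \frac{22896225}{64}$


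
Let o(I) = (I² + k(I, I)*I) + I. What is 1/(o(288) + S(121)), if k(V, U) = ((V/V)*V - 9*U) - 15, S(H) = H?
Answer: -1/584519 ≈ -1.7108e-6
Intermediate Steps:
k(V, U) = -15 + V - 9*U (k(V, U) = (1*V - 9*U) - 15 = (V - 9*U) - 15 = -15 + V - 9*U)
o(I) = I + I² + I*(-15 - 8*I) (o(I) = (I² + (-15 + I - 9*I)*I) + I = (I² + (-15 - 8*I)*I) + I = (I² + I*(-15 - 8*I)) + I = I + I² + I*(-15 - 8*I))
1/(o(288) + S(121)) = 1/(7*288*(-2 - 1*288) + 121) = 1/(7*288*(-2 - 288) + 121) = 1/(7*288*(-290) + 121) = 1/(-584640 + 121) = 1/(-584519) = -1/584519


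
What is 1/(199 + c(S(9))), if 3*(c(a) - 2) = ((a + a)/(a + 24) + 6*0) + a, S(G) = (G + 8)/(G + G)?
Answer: 24246/4881691 ≈ 0.0049667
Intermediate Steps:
S(G) = (8 + G)/(2*G) (S(G) = (8 + G)/((2*G)) = (8 + G)*(1/(2*G)) = (8 + G)/(2*G))
c(a) = 2 + a/3 + 2*a/(3*(24 + a)) (c(a) = 2 + (((a + a)/(a + 24) + 6*0) + a)/3 = 2 + (((2*a)/(24 + a) + 0) + a)/3 = 2 + ((2*a/(24 + a) + 0) + a)/3 = 2 + (2*a/(24 + a) + a)/3 = 2 + (a + 2*a/(24 + a))/3 = 2 + (a/3 + 2*a/(3*(24 + a))) = 2 + a/3 + 2*a/(3*(24 + a)))
1/(199 + c(S(9))) = 1/(199 + (144 + ((½)*(8 + 9)/9)² + 32*((½)*(8 + 9)/9))/(3*(24 + (½)*(8 + 9)/9))) = 1/(199 + (144 + ((½)*(⅑)*17)² + 32*((½)*(⅑)*17))/(3*(24 + (½)*(⅑)*17))) = 1/(199 + (144 + (17/18)² + 32*(17/18))/(3*(24 + 17/18))) = 1/(199 + (144 + 289/324 + 272/9)/(3*(449/18))) = 1/(199 + (⅓)*(18/449)*(56737/324)) = 1/(199 + 56737/24246) = 1/(4881691/24246) = 24246/4881691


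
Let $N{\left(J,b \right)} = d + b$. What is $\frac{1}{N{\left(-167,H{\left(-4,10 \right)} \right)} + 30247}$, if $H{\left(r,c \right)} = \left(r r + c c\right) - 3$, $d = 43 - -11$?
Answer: $\frac{1}{30414} \approx 3.288 \cdot 10^{-5}$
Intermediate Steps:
$d = 54$ ($d = 43 + 11 = 54$)
$H{\left(r,c \right)} = -3 + c^{2} + r^{2}$ ($H{\left(r,c \right)} = \left(r^{2} + c^{2}\right) - 3 = \left(c^{2} + r^{2}\right) - 3 = -3 + c^{2} + r^{2}$)
$N{\left(J,b \right)} = 54 + b$
$\frac{1}{N{\left(-167,H{\left(-4,10 \right)} \right)} + 30247} = \frac{1}{\left(54 + \left(-3 + 10^{2} + \left(-4\right)^{2}\right)\right) + 30247} = \frac{1}{\left(54 + \left(-3 + 100 + 16\right)\right) + 30247} = \frac{1}{\left(54 + 113\right) + 30247} = \frac{1}{167 + 30247} = \frac{1}{30414}$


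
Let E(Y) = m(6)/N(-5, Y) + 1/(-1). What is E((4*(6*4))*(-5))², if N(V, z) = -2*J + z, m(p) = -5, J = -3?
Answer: 219961/224676 ≈ 0.97901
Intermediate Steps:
N(V, z) = 6 + z (N(V, z) = -2*(-3) + z = 6 + z)
E(Y) = -1 - 5/(6 + Y) (E(Y) = -5/(6 + Y) + 1/(-1) = -5/(6 + Y) + 1*(-1) = -5/(6 + Y) - 1 = -1 - 5/(6 + Y))
E((4*(6*4))*(-5))² = ((-11 - 4*(6*4)*(-5))/(6 + (4*(6*4))*(-5)))² = ((-11 - 4*24*(-5))/(6 + (4*24)*(-5)))² = ((-11 - 96*(-5))/(6 + 96*(-5)))² = ((-11 - 1*(-480))/(6 - 480))² = ((-11 + 480)/(-474))² = (-1/474*469)² = (-469/474)² = 219961/224676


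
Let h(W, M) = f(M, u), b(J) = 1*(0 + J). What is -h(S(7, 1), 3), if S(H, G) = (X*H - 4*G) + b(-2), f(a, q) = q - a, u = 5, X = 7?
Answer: -2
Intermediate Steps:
b(J) = J (b(J) = 1*J = J)
S(H, G) = -2 - 4*G + 7*H (S(H, G) = (7*H - 4*G) - 2 = (-4*G + 7*H) - 2 = -2 - 4*G + 7*H)
h(W, M) = 5 - M
-h(S(7, 1), 3) = -(5 - 1*3) = -(5 - 3) = -1*2 = -2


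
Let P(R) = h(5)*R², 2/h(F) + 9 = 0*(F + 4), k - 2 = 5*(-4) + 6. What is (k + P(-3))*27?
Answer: -378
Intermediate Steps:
k = -12 (k = 2 + (5*(-4) + 6) = 2 + (-20 + 6) = 2 - 14 = -12)
h(F) = -2/9 (h(F) = 2/(-9 + 0*(F + 4)) = 2/(-9 + 0*(4 + F)) = 2/(-9 + 0) = 2/(-9) = 2*(-⅑) = -2/9)
P(R) = -2*R²/9
(k + P(-3))*27 = (-12 - 2/9*(-3)²)*27 = (-12 - 2/9*9)*27 = (-12 - 2)*27 = -14*27 = -378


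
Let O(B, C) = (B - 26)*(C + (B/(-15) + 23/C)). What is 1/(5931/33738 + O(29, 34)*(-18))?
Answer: -955910/1690004541 ≈ -0.00056563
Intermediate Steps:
O(B, C) = (-26 + B)*(C + 23/C - B/15) (O(B, C) = (-26 + B)*(C + (B*(-1/15) + 23/C)) = (-26 + B)*(C + (-B/15 + 23/C)) = (-26 + B)*(C + (23/C - B/15)) = (-26 + B)*(C + 23/C - B/15))
1/(5931/33738 + O(29, 34)*(-18)) = 1/(5931/33738 + ((1/15)*(-8970 + 345*29 - 1*34*(29² - 26*29 + 390*34 - 15*29*34))/34)*(-18)) = 1/(5931*(1/33738) + ((1/15)*(1/34)*(-8970 + 10005 - 1*34*(841 - 754 + 13260 - 14790)))*(-18)) = 1/(1977/11246 + ((1/15)*(1/34)*(-8970 + 10005 - 1*34*(-1443)))*(-18)) = 1/(1977/11246 + ((1/15)*(1/34)*(-8970 + 10005 + 49062))*(-18)) = 1/(1977/11246 + ((1/15)*(1/34)*50097)*(-18)) = 1/(1977/11246 + (16699/170)*(-18)) = 1/(1977/11246 - 150291/85) = 1/(-1690004541/955910) = -955910/1690004541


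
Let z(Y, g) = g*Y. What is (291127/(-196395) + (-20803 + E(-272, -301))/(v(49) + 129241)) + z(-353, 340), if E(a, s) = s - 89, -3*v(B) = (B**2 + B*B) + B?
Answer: -3008308468901083/25064715480 ≈ -1.2002e+5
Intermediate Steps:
z(Y, g) = Y*g
v(B) = -2*B**2/3 - B/3 (v(B) = -((B**2 + B*B) + B)/3 = -((B**2 + B**2) + B)/3 = -(2*B**2 + B)/3 = -(B + 2*B**2)/3 = -2*B**2/3 - B/3)
E(a, s) = -89 + s
(291127/(-196395) + (-20803 + E(-272, -301))/(v(49) + 129241)) + z(-353, 340) = (291127/(-196395) + (-20803 + (-89 - 301))/(-1/3*49*(1 + 2*49) + 129241)) - 353*340 = (291127*(-1/196395) + (-20803 - 390)/(-1/3*49*(1 + 98) + 129241)) - 120020 = (-291127/196395 - 21193/(-1/3*49*99 + 129241)) - 120020 = (-291127/196395 - 21193/(-1617 + 129241)) - 120020 = (-291127/196395 - 21193/127624) - 120020 = -41316991483/25064715480 - 120020 = -3008308468901083/25064715480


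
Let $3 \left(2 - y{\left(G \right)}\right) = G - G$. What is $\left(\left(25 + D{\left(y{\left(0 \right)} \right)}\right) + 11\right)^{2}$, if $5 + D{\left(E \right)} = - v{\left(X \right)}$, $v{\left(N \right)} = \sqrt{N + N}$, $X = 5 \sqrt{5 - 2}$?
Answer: $\left(31 - \sqrt[4]{3} \sqrt{10}\right)^{2} \approx 720.29$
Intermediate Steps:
$X = 5 \sqrt{3} \approx 8.6602$
$v{\left(N \right)} = \sqrt{2} \sqrt{N}$ ($v{\left(N \right)} = \sqrt{2 N} = \sqrt{2} \sqrt{N}$)
$y{\left(G \right)} = 2$ ($y{\left(G \right)} = 2 - \frac{G - G}{3} = 2 - 0 = 2 + 0 = 2$)
$D{\left(E \right)} = -5 - \sqrt[4]{3} \sqrt{10}$ ($D{\left(E \right)} = -5 - \sqrt{2} \sqrt{5 \sqrt{3}} = -5 - \sqrt{2} \sqrt[4]{3} \sqrt{5} = -5 - \sqrt[4]{3} \sqrt{10}$)
$\left(\left(25 + D{\left(y{\left(0 \right)} \right)}\right) + 11\right)^{2} = \left(\left(25 - \left(5 + \sqrt[4]{3} \sqrt{10}\right)\right) + 11\right)^{2} = \left(\left(20 - \sqrt[4]{3} \sqrt{10}\right) + 11\right)^{2} = \left(31 - \sqrt[4]{3} \sqrt{10}\right)^{2}$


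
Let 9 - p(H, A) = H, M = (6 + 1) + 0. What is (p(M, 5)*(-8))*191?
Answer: -3056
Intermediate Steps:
M = 7 (M = 7 + 0 = 7)
p(H, A) = 9 - H
(p(M, 5)*(-8))*191 = ((9 - 1*7)*(-8))*191 = ((9 - 7)*(-8))*191 = (2*(-8))*191 = -16*191 = -3056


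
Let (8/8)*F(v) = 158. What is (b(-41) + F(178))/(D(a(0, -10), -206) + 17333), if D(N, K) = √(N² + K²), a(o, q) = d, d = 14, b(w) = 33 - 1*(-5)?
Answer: 3397268/300390257 - 28616*√2/300390257 ≈ 0.011175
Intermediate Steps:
b(w) = 38 (b(w) = 33 + 5 = 38)
F(v) = 158
a(o, q) = 14
D(N, K) = √(K² + N²)
(b(-41) + F(178))/(D(a(0, -10), -206) + 17333) = (38 + 158)/(√((-206)² + 14²) + 17333) = 196/(√(42436 + 196) + 17333) = 196/(√42632 + 17333) = 196/(146*√2 + 17333) = 196/(17333 + 146*√2)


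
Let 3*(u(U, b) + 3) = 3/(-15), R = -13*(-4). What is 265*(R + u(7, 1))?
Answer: 38902/3 ≈ 12967.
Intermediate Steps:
R = 52
u(U, b) = -46/15 (u(U, b) = -3 + (3/(-15))/3 = -3 + (3*(-1/15))/3 = -3 + (1/3)*(-1/5) = -3 - 1/15 = -46/15)
265*(R + u(7, 1)) = 265*(52 - 46/15) = 265*(734/15) = 38902/3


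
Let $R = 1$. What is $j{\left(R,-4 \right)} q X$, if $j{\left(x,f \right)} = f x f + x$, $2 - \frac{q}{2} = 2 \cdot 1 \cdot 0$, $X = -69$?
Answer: $-4692$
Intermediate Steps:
$q = 4$ ($q = 4 - 2 \cdot 2 \cdot 1 \cdot 0 = 4 - 2 \cdot 2 \cdot 0 = 4 - 0 = 4 + 0 = 4$)
$j{\left(x,f \right)} = x + x f^{2}$ ($j{\left(x,f \right)} = x f^{2} + x = x + x f^{2}$)
$j{\left(R,-4 \right)} q X = 1 \left(1 + \left(-4\right)^{2}\right) 4 \left(-69\right) = 1 \left(1 + 16\right) 4 \left(-69\right) = 1 \cdot 17 \cdot 4 \left(-69\right) = 17 \cdot 4 \left(-69\right) = 68 \left(-69\right) = -4692$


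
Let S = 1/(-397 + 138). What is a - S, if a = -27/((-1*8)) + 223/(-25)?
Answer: -287031/51800 ≈ -5.5411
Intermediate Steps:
S = -1/259 (S = 1/(-259) = -1/259 ≈ -0.0038610)
a = -1109/200 (a = -27/(-8) + 223*(-1/25) = -27*(-⅛) - 223/25 = 27/8 - 223/25 = -1109/200 ≈ -5.5450)
a - S = -1109/200 - 1*(-1/259) = -1109/200 + 1/259 = -287031/51800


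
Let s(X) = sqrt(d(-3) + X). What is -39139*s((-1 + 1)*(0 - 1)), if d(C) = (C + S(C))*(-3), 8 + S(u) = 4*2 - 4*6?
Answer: -352251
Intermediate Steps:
S(u) = -24 (S(u) = -8 + (4*2 - 4*6) = -8 + (8 - 24) = -8 - 16 = -24)
d(C) = 72 - 3*C (d(C) = (C - 24)*(-3) = (-24 + C)*(-3) = 72 - 3*C)
s(X) = sqrt(81 + X) (s(X) = sqrt((72 - 3*(-3)) + X) = sqrt((72 + 9) + X) = sqrt(81 + X))
-39139*s((-1 + 1)*(0 - 1)) = -39139*sqrt(81 + (-1 + 1)*(0 - 1)) = -39139*sqrt(81 + 0*(-1)) = -39139*sqrt(81 + 0) = -39139*sqrt(81) = -39139*9 = -352251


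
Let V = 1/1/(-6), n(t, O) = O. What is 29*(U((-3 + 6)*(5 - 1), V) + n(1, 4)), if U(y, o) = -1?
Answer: 87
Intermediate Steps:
V = -6 (V = 1/(-⅙) = 1*(-6) = -6)
29*(U((-3 + 6)*(5 - 1), V) + n(1, 4)) = 29*(-1 + 4) = 29*3 = 87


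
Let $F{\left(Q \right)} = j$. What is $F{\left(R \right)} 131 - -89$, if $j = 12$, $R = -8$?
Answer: $1661$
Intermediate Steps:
$F{\left(Q \right)} = 12$
$F{\left(R \right)} 131 - -89 = 12 \cdot 131 - -89 = 1572 + 89 = 1661$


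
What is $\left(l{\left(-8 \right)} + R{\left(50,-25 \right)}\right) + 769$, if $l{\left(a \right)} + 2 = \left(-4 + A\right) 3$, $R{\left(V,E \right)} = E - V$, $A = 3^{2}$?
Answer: $707$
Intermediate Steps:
$A = 9$
$l{\left(a \right)} = 13$ ($l{\left(a \right)} = -2 + \left(-4 + 9\right) 3 = -2 + 5 \cdot 3 = -2 + 15 = 13$)
$\left(l{\left(-8 \right)} + R{\left(50,-25 \right)}\right) + 769 = \left(13 - 75\right) + 769 = -62 + 769 = 707$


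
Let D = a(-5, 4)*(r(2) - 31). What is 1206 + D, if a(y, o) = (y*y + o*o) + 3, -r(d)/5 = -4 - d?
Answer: 1162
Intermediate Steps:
r(d) = 20 + 5*d (r(d) = -5*(-4 - d) = 20 + 5*d)
a(y, o) = 3 + o**2 + y**2 (a(y, o) = (y**2 + o**2) + 3 = (o**2 + y**2) + 3 = 3 + o**2 + y**2)
D = -44 (D = (3 + 4**2 + (-5)**2)*((20 + 5*2) - 31) = (3 + 16 + 25)*((20 + 10) - 31) = 44*(30 - 31) = 44*(-1) = -44)
1206 + D = 1206 - 44 = 1162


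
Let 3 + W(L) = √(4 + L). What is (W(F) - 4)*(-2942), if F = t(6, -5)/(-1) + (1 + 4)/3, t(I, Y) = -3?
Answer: 20594 - 2942*√78/3 ≈ 11933.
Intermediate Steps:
F = 14/3 (F = -3/(-1) + (1 + 4)/3 = -3*(-1) + 5*(⅓) = 3 + 5/3 = 14/3 ≈ 4.6667)
W(L) = -3 + √(4 + L)
(W(F) - 4)*(-2942) = ((-3 + √(4 + 14/3)) - 4)*(-2942) = ((-3 + √(26/3)) - 4)*(-2942) = ((-3 + √78/3) - 4)*(-2942) = (-7 + √78/3)*(-2942) = 20594 - 2942*√78/3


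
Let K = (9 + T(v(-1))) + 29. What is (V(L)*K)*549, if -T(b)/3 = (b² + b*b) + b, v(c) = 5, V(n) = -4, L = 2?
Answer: 278892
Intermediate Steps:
T(b) = -6*b² - 3*b (T(b) = -3*((b² + b*b) + b) = -3*((b² + b²) + b) = -3*(2*b² + b) = -3*(b + 2*b²) = -6*b² - 3*b)
K = -127 (K = (9 - 3*5*(1 + 2*5)) + 29 = (9 - 3*5*(1 + 10)) + 29 = (9 - 3*5*11) + 29 = (9 - 165) + 29 = -156 + 29 = -127)
(V(L)*K)*549 = -4*(-127)*549 = 508*549 = 278892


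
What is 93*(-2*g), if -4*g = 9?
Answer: 837/2 ≈ 418.50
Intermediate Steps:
g = -9/4 (g = -1/4*9 = -9/4 ≈ -2.2500)
93*(-2*g) = 93*(-2*(-9/4)) = 93*(9/2) = 837/2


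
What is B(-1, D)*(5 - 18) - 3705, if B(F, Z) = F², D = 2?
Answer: -3718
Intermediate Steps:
B(-1, D)*(5 - 18) - 3705 = (-1)²*(5 - 18) - 3705 = 1*(-13) - 3705 = -13 - 3705 = -3718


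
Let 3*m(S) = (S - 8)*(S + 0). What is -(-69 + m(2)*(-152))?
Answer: -539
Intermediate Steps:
m(S) = S*(-8 + S)/3 (m(S) = ((S - 8)*(S + 0))/3 = ((-8 + S)*S)/3 = (S*(-8 + S))/3 = S*(-8 + S)/3)
-(-69 + m(2)*(-152)) = -(-69 + ((⅓)*2*(-8 + 2))*(-152)) = -(-69 + ((⅓)*2*(-6))*(-152)) = -(-69 - 4*(-152)) = -(-69 + 608) = -1*539 = -539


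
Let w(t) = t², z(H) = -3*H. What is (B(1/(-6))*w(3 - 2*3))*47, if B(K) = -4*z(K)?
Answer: -846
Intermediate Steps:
B(K) = 12*K (B(K) = -(-12)*K = 12*K)
(B(1/(-6))*w(3 - 2*3))*47 = ((12/(-6))*(3 - 2*3)²)*47 = ((12*(-⅙))*(3 - 6)²)*47 = -2*(-3)²*47 = -2*9*47 = -18*47 = -846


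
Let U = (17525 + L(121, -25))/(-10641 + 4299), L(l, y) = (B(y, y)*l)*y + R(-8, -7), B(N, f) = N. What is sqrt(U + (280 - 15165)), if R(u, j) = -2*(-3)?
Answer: I*sqrt(339727803)/151 ≈ 122.06*I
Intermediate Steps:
R(u, j) = 6
L(l, y) = 6 + l*y**2 (L(l, y) = (y*l)*y + 6 = (l*y)*y + 6 = l*y**2 + 6 = 6 + l*y**2)
U = -2218/151 (U = (17525 + (6 + 121*(-25)**2))/(-10641 + 4299) = (17525 + (6 + 121*625))/(-6342) = (17525 + (6 + 75625))*(-1/6342) = (17525 + 75631)*(-1/6342) = 93156*(-1/6342) = -2218/151 ≈ -14.689)
sqrt(U + (280 - 15165)) = sqrt(-2218/151 + (280 - 15165)) = sqrt(-2218/151 - 14885) = sqrt(-2249853/151) = I*sqrt(339727803)/151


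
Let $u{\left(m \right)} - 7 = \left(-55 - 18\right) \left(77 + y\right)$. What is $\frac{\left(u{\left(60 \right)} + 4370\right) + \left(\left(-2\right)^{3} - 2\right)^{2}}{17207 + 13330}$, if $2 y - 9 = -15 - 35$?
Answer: $\frac{235}{20358} \approx 0.011543$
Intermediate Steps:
$y = - \frac{41}{2}$ ($y = \frac{9}{2} + \frac{-15 - 35}{2} = \frac{9}{2} + \frac{1}{2} \left(-50\right) = \frac{9}{2} - 25 = - \frac{41}{2} \approx -20.5$)
$u{\left(m \right)} = - \frac{8235}{2}$ ($u{\left(m \right)} = 7 + \left(-55 - 18\right) \left(77 - \frac{41}{2}\right) = 7 - \frac{8249}{2} = - \frac{8235}{2}$)
$\frac{\left(u{\left(60 \right)} + 4370\right) + \left(\left(-2\right)^{3} - 2\right)^{2}}{17207 + 13330} = \frac{\left(- \frac{8235}{2} + 4370\right) + \left(\left(-2\right)^{3} - 2\right)^{2}}{17207 + 13330} = \frac{\frac{505}{2} + \left(-8 - 2\right)^{2}}{30537} = \left(\frac{505}{2} + \left(-10\right)^{2}\right) \frac{1}{30537} = \left(\frac{505}{2} + 100\right) \frac{1}{30537} = \frac{705}{2} \cdot \frac{1}{30537} = \frac{235}{20358}$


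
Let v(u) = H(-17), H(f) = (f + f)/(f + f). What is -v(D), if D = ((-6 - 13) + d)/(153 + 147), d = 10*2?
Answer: -1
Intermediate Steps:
H(f) = 1 (H(f) = (2*f)/((2*f)) = (2*f)*(1/(2*f)) = 1)
d = 20
D = 1/300 (D = ((-6 - 13) + 20)/(153 + 147) = (-19 + 20)/300 = 1*(1/300) = 1/300 ≈ 0.0033333)
v(u) = 1
-v(D) = -1*1 = -1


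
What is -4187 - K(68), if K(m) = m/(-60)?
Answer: -62788/15 ≈ -4185.9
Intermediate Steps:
K(m) = -m/60 (K(m) = m*(-1/60) = -m/60)
-4187 - K(68) = -4187 - (-1)*68/60 = -4187 - 1*(-17/15) = -4187 + 17/15 = -62788/15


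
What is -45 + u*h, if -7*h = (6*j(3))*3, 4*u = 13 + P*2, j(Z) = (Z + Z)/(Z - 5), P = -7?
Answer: -657/14 ≈ -46.929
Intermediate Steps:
j(Z) = 2*Z/(-5 + Z) (j(Z) = (2*Z)/(-5 + Z) = 2*Z/(-5 + Z))
u = -¼ (u = (13 - 7*2)/4 = (13 - 14)/4 = (¼)*(-1) = -¼ ≈ -0.25000)
h = 54/7 (h = -6*(2*3/(-5 + 3))*3/7 = -6*(2*3/(-2))*3/7 = -6*(2*3*(-½))*3/7 = -6*(-3)*3/7 = -(-18)*3/7 = -⅐*(-54) = 54/7 ≈ 7.7143)
-45 + u*h = -45 - ¼*54/7 = -45 - 27/14 = -657/14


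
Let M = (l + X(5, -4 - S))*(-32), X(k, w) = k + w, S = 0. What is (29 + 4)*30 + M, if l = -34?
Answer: 2046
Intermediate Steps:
M = 1056 (M = (-34 + (5 + (-4 - 1*0)))*(-32) = (-34 + (5 + (-4 + 0)))*(-32) = (-34 + (5 - 4))*(-32) = (-34 + 1)*(-32) = -33*(-32) = 1056)
(29 + 4)*30 + M = (29 + 4)*30 + 1056 = 33*30 + 1056 = 990 + 1056 = 2046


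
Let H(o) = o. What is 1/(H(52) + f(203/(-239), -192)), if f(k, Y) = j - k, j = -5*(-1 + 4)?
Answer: 239/9046 ≈ 0.026421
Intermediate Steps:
j = -15 (j = -5*3 = -15)
f(k, Y) = -15 - k
1/(H(52) + f(203/(-239), -192)) = 1/(52 + (-15 - 203/(-239))) = 1/(52 + (-15 - 203*(-1)/239)) = 1/(52 + (-15 - 1*(-203/239))) = 1/(52 + (-15 + 203/239)) = 1/(52 - 3382/239) = 1/(9046/239) = 239/9046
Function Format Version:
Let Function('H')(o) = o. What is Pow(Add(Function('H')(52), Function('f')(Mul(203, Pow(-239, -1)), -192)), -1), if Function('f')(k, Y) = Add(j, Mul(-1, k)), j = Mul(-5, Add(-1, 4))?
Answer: Rational(239, 9046) ≈ 0.026421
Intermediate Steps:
j = -15 (j = Mul(-5, 3) = -15)
Function('f')(k, Y) = Add(-15, Mul(-1, k))
Pow(Add(Function('H')(52), Function('f')(Mul(203, Pow(-239, -1)), -192)), -1) = Pow(Add(52, Add(-15, Mul(-1, Mul(203, Pow(-239, -1))))), -1) = Pow(Add(52, Add(-15, Mul(-1, Mul(203, Rational(-1, 239))))), -1) = Pow(Add(52, Add(-15, Mul(-1, Rational(-203, 239)))), -1) = Pow(Add(52, Add(-15, Rational(203, 239))), -1) = Pow(Add(52, Rational(-3382, 239)), -1) = Pow(Rational(9046, 239), -1) = Rational(239, 9046)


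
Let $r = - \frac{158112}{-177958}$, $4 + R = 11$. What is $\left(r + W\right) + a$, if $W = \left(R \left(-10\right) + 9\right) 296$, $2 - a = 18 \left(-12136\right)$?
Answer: $\frac{17830936782}{88979} \approx 2.004 \cdot 10^{5}$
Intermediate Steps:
$R = 7$ ($R = -4 + 11 = 7$)
$r = \frac{79056}{88979}$ ($r = \left(-158112\right) \left(- \frac{1}{177958}\right) = \frac{79056}{88979} \approx 0.88848$)
$a = 218450$ ($a = 2 - 18 \left(-12136\right) = 2 - -218448 = 2 + 218448 = 218450$)
$W = -18056$ ($W = \left(7 \left(-10\right) + 9\right) 296 = \left(-70 + 9\right) 296 = \left(-61\right) 296 = -18056$)
$\left(r + W\right) + a = \left(\frac{79056}{88979} - 18056\right) + 218450 = - \frac{1606525768}{88979} + 218450 = \frac{17830936782}{88979}$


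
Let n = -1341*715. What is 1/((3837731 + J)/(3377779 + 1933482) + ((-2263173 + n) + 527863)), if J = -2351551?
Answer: -5311261/14309199555445 ≈ -3.7118e-7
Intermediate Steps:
n = -958815
1/((3837731 + J)/(3377779 + 1933482) + ((-2263173 + n) + 527863)) = 1/((3837731 - 2351551)/(3377779 + 1933482) + ((-2263173 - 958815) + 527863)) = 1/(1486180/5311261 + (-3221988 + 527863)) = 1/(1486180*(1/5311261) - 2694125) = 1/(1486180/5311261 - 2694125) = 1/(-14309199555445/5311261) = -5311261/14309199555445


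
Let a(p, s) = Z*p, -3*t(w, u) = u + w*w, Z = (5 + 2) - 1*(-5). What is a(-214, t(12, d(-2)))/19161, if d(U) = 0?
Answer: -856/6387 ≈ -0.13402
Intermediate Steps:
Z = 12 (Z = 7 + 5 = 12)
t(w, u) = -u/3 - w²/3 (t(w, u) = -(u + w*w)/3 = -(u + w²)/3 = -u/3 - w²/3)
a(p, s) = 12*p
a(-214, t(12, d(-2)))/19161 = (12*(-214))/19161 = -2568*1/19161 = -856/6387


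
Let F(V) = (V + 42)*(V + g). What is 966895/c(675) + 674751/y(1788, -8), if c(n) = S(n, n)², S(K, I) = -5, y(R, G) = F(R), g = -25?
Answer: 41593340511/1075430 ≈ 38676.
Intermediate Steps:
F(V) = (-25 + V)*(42 + V) (F(V) = (V + 42)*(V - 25) = (42 + V)*(-25 + V) = (-25 + V)*(42 + V))
y(R, G) = -1050 + R² + 17*R
c(n) = 25 (c(n) = (-5)² = 25)
966895/c(675) + 674751/y(1788, -8) = 966895/25 + 674751/(-1050 + 1788² + 17*1788) = 966895*(1/25) + 674751/(-1050 + 3196944 + 30396) = 193379/5 + 674751/3226290 = 193379/5 + 674751*(1/3226290) = 193379/5 + 224917/1075430 = 41593340511/1075430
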